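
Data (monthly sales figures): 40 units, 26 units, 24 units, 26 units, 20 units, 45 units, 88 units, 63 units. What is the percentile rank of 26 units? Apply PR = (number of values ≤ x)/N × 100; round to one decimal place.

50.0

N = 8.
Strictly below 26: 2. Equal to 26: 2.
PR = 4/8 × 100 = 50.0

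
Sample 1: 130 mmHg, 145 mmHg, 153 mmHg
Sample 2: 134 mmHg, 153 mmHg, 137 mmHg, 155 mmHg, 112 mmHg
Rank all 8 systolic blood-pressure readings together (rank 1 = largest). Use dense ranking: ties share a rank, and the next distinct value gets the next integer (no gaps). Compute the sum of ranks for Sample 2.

Sorted (descending): 155, 153, 153, 145, 137, 134, 130, 112
The 2 values of 153 share dense rank 2.
Remaining distinct values take the next consecutive integers.
Sample 2 values → pooled ranks: 134→5, 153→2, 137→4, 155→1, 112→7
Rank sum = 5 + 2 + 4 + 1 + 7 = 19

19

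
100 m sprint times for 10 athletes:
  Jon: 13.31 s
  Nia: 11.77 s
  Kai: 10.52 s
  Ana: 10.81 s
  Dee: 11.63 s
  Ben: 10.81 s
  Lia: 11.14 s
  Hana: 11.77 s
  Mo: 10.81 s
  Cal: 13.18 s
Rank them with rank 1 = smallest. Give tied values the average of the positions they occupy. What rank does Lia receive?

Sorted (ascending): 10.52, 10.81, 10.81, 10.81, 11.14, 11.63, 11.77, 11.77, 13.18, 13.31
The 3 values of 10.81 occupy positions 2–4 → average rank 3.
The 2 values of 11.77 occupy positions 7–8 → average rank (7+8)/2 = 7.5.
Lia has value 11.14 s → rank 5.

5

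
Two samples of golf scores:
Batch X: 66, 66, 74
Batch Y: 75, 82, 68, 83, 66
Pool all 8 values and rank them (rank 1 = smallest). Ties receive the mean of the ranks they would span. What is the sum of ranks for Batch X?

9

Sorted (ascending): 66, 66, 66, 68, 74, 75, 82, 83
The 3 values of 66 occupy positions 1–3 → average rank 2.
Batch X values → pooled ranks: 66→2, 66→2, 74→5
Rank sum = 2 + 2 + 5 = 9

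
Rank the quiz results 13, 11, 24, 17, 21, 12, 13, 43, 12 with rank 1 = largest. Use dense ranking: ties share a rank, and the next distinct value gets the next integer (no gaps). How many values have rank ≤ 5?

Sorted (descending): 43, 24, 21, 17, 13, 13, 12, 12, 11
The 2 values of 13 share dense rank 5.
The 2 values of 12 share dense rank 6.
Remaining distinct values take the next consecutive integers.
Ranks ≤ 5: {1, 2, 3, 4, 5, 5} → 6 values.

6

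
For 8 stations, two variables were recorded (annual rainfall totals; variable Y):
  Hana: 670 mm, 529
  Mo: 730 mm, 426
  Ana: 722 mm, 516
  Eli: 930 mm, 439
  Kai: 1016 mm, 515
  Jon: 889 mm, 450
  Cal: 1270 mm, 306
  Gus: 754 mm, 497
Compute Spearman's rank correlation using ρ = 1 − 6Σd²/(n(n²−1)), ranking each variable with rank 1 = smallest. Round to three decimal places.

Ranks of variable 1: 1, 3, 2, 6, 7, 5, 8, 4
Ranks of variable 2: 8, 2, 7, 3, 6, 4, 1, 5
d = r₁ − r₂: -7, 1, -5, 3, 1, 1, 7, -1
d²: 49, 1, 25, 9, 1, 1, 49, 1; Σd² = 136
ρ = 1 − 6·136/(8·63) = 1 − 816/504 = -0.619

-0.619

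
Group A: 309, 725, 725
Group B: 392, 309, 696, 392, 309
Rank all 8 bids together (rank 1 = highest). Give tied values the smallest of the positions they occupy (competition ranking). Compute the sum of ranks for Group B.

23

Sorted (descending): 725, 725, 696, 392, 392, 309, 309, 309
The 2 values of 725 occupy positions 1–2 → each gets rank 1.
The 2 values of 392 occupy positions 4–5 → each gets rank 4.
The 3 values of 309 occupy positions 6–8 → each gets rank 6.
Group B values → pooled ranks: 392→4, 309→6, 696→3, 392→4, 309→6
Rank sum = 4 + 6 + 3 + 4 + 6 = 23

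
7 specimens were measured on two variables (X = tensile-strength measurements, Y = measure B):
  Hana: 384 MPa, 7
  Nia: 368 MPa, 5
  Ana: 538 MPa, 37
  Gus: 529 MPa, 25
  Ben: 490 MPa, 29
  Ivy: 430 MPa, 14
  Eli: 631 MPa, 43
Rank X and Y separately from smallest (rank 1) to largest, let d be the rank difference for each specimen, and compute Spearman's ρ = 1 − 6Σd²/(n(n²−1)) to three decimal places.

0.964

Ranks of variable 1: 2, 1, 6, 5, 4, 3, 7
Ranks of variable 2: 2, 1, 6, 4, 5, 3, 7
d = r₁ − r₂: 0, 0, 0, 1, -1, 0, 0
d²: 0, 0, 0, 1, 1, 0, 0; Σd² = 2
ρ = 1 − 6·2/(7·48) = 1 − 12/336 = 0.964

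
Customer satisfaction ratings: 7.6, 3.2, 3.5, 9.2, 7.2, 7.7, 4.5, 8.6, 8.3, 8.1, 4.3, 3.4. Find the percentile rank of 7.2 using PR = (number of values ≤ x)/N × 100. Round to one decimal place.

N = 12.
Strictly below 7.2: 5. Equal to 7.2: 1.
PR = 6/12 × 100 = 50.0

50.0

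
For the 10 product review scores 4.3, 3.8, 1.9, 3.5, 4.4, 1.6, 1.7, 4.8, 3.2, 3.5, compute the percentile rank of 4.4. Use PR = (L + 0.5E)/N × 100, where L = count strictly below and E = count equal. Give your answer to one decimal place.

N = 10.
Strictly below 4.4: 8. Equal to 4.4: 1.
PR = (8 + 0.5·1)/10 × 100 = 85.0

85.0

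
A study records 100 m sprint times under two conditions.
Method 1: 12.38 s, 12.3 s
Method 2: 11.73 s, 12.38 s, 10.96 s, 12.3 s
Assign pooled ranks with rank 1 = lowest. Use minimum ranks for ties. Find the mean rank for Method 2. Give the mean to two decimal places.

Sorted (ascending): 10.96, 11.73, 12.3, 12.3, 12.38, 12.38
The 2 values of 12.3 occupy positions 3–4 → each gets rank 3.
The 2 values of 12.38 occupy positions 5–6 → each gets rank 5.
Method 2 values → pooled ranks: 11.73→2, 12.38→5, 10.96→1, 12.3→3
Mean rank = (2 + 5 + 1 + 3) / 4 = 2.75

2.75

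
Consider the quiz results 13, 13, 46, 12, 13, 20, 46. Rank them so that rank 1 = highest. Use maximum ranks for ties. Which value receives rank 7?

12

Sorted (descending): 46, 46, 20, 13, 13, 13, 12
The 2 values of 46 occupy positions 1–2 → each gets rank 2.
The 3 values of 13 occupy positions 4–6 → each gets rank 6.
Rank 7 → value 12.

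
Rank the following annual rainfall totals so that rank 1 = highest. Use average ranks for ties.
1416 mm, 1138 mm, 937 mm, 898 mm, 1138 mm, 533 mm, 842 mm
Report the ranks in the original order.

Sorted (descending): 1416, 1138, 1138, 937, 898, 842, 533
The 2 values of 1138 occupy positions 2–3 → average rank (2+3)/2 = 2.5.

1, 2.5, 4, 5, 2.5, 7, 6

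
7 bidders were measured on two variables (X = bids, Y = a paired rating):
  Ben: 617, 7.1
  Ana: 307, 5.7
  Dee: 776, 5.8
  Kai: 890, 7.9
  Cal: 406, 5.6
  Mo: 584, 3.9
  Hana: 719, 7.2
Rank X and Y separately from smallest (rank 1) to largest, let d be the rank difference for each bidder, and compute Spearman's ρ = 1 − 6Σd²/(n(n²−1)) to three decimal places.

0.750

Ranks of variable 1: 4, 1, 6, 7, 2, 3, 5
Ranks of variable 2: 5, 3, 4, 7, 2, 1, 6
d = r₁ − r₂: -1, -2, 2, 0, 0, 2, -1
d²: 1, 4, 4, 0, 0, 4, 1; Σd² = 14
ρ = 1 − 6·14/(7·48) = 1 − 84/336 = 0.750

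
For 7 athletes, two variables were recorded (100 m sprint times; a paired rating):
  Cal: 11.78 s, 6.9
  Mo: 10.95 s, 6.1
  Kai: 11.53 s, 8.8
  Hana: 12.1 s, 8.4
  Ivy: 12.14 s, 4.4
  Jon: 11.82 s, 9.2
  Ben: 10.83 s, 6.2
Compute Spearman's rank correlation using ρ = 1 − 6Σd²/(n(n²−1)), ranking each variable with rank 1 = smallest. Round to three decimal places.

0.036

Ranks of variable 1: 4, 2, 3, 6, 7, 5, 1
Ranks of variable 2: 4, 2, 6, 5, 1, 7, 3
d = r₁ − r₂: 0, 0, -3, 1, 6, -2, -2
d²: 0, 0, 9, 1, 36, 4, 4; Σd² = 54
ρ = 1 − 6·54/(7·48) = 1 − 324/336 = 0.036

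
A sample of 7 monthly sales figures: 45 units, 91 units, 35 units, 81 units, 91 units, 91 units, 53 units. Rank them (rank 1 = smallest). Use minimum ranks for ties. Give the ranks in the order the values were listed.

2, 5, 1, 4, 5, 5, 3

Sorted (ascending): 35, 45, 53, 81, 91, 91, 91
The 3 values of 91 occupy positions 5–7 → each gets rank 5.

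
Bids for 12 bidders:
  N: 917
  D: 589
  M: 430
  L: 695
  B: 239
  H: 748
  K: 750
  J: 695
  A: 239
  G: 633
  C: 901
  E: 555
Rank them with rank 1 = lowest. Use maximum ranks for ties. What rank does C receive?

11

Sorted (ascending): 239, 239, 430, 555, 589, 633, 695, 695, 748, 750, 901, 917
The 2 values of 239 occupy positions 1–2 → each gets rank 2.
The 2 values of 695 occupy positions 7–8 → each gets rank 8.
C has value 901 → rank 11.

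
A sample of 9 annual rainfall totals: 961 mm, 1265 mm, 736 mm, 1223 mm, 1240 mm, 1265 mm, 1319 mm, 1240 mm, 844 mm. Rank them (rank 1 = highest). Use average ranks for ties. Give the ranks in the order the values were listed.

Sorted (descending): 1319, 1265, 1265, 1240, 1240, 1223, 961, 844, 736
The 2 values of 1265 occupy positions 2–3 → average rank (2+3)/2 = 2.5.
The 2 values of 1240 occupy positions 4–5 → average rank (4+5)/2 = 4.5.

7, 2.5, 9, 6, 4.5, 2.5, 1, 4.5, 8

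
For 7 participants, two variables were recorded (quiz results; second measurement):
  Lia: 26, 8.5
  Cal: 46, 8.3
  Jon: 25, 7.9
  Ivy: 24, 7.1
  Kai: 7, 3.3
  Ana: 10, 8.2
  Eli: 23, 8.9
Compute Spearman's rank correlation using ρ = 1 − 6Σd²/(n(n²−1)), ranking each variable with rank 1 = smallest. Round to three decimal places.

Ranks of variable 1: 6, 7, 5, 4, 1, 2, 3
Ranks of variable 2: 6, 5, 3, 2, 1, 4, 7
d = r₁ − r₂: 0, 2, 2, 2, 0, -2, -4
d²: 0, 4, 4, 4, 0, 4, 16; Σd² = 32
ρ = 1 − 6·32/(7·48) = 1 − 192/336 = 0.429

0.429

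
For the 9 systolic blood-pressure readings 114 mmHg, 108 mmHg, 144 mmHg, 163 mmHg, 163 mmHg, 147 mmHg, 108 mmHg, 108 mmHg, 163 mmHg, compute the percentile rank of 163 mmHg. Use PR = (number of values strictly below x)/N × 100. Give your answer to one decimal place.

66.7

N = 9.
Strictly below 163: 6. Equal to 163: 3.
PR = 6/9 × 100 = 66.7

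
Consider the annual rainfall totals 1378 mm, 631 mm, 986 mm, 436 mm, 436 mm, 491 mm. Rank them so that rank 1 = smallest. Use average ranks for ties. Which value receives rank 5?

Sorted (ascending): 436, 436, 491, 631, 986, 1378
The 2 values of 436 occupy positions 1–2 → average rank (1+2)/2 = 1.5.
Rank 5 → value 986.

986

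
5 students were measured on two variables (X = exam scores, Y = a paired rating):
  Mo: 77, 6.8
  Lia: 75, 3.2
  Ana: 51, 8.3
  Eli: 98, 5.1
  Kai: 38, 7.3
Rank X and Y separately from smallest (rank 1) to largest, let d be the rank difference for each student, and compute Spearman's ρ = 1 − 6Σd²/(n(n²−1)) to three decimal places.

Ranks of variable 1: 4, 3, 2, 5, 1
Ranks of variable 2: 3, 1, 5, 2, 4
d = r₁ − r₂: 1, 2, -3, 3, -3
d²: 1, 4, 9, 9, 9; Σd² = 32
ρ = 1 − 6·32/(5·24) = 1 − 192/120 = -0.600

-0.600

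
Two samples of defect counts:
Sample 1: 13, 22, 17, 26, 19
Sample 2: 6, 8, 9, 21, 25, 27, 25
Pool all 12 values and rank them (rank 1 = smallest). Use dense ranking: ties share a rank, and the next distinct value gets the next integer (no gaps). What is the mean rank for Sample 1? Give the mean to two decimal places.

Sorted (ascending): 6, 8, 9, 13, 17, 19, 21, 22, 25, 25, 26, 27
The 2 values of 25 share dense rank 9.
Remaining distinct values take the next consecutive integers.
Sample 1 values → pooled ranks: 13→4, 22→8, 17→5, 26→10, 19→6
Mean rank = (4 + 8 + 5 + 10 + 6) / 5 = 6.60

6.60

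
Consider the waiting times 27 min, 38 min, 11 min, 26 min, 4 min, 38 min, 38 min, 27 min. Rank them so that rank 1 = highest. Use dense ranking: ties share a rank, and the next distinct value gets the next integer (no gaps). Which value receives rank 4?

11

Sorted (descending): 38, 38, 38, 27, 27, 26, 11, 4
The 3 values of 38 share dense rank 1.
The 2 values of 27 share dense rank 2.
Remaining distinct values take the next consecutive integers.
Rank 4 → value 11.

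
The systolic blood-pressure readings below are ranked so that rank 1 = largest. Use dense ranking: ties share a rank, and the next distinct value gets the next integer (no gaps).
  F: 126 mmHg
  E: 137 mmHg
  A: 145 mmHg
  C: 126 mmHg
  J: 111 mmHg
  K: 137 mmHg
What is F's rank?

3

Sorted (descending): 145, 137, 137, 126, 126, 111
The 2 values of 137 share dense rank 2.
The 2 values of 126 share dense rank 3.
Remaining distinct values take the next consecutive integers.
F has value 126 mmHg → rank 3.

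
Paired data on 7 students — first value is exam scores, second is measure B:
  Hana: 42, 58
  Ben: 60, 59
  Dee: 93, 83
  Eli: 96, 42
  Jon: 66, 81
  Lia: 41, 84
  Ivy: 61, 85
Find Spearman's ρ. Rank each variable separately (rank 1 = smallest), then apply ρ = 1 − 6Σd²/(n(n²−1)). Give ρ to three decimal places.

-0.286

Ranks of variable 1: 2, 3, 6, 7, 5, 1, 4
Ranks of variable 2: 2, 3, 5, 1, 4, 6, 7
d = r₁ − r₂: 0, 0, 1, 6, 1, -5, -3
d²: 0, 0, 1, 36, 1, 25, 9; Σd² = 72
ρ = 1 − 6·72/(7·48) = 1 − 432/336 = -0.286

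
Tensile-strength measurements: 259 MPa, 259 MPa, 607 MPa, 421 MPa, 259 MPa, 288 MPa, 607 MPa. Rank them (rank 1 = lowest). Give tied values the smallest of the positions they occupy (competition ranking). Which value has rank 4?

288

Sorted (ascending): 259, 259, 259, 288, 421, 607, 607
The 3 values of 259 occupy positions 1–3 → each gets rank 1.
The 2 values of 607 occupy positions 6–7 → each gets rank 6.
Rank 4 → value 288.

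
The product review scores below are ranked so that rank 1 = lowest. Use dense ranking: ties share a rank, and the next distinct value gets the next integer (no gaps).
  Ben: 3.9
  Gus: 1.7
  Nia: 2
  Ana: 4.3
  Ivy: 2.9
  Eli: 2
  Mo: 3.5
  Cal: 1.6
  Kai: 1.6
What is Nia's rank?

Sorted (ascending): 1.6, 1.6, 1.7, 2, 2, 2.9, 3.5, 3.9, 4.3
The 2 values of 1.6 share dense rank 1.
The 2 values of 2 share dense rank 3.
Remaining distinct values take the next consecutive integers.
Nia has value 2 → rank 3.

3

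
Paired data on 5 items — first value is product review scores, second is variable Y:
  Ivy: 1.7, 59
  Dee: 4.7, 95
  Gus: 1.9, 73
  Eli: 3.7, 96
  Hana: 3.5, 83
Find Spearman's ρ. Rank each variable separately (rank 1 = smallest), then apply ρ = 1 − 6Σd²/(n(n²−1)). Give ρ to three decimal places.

Ranks of variable 1: 1, 5, 2, 4, 3
Ranks of variable 2: 1, 4, 2, 5, 3
d = r₁ − r₂: 0, 1, 0, -1, 0
d²: 0, 1, 0, 1, 0; Σd² = 2
ρ = 1 − 6·2/(5·24) = 1 − 12/120 = 0.900

0.900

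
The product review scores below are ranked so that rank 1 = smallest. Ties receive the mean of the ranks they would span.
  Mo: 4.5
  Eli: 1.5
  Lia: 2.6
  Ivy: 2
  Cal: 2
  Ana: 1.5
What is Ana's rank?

Sorted (ascending): 1.5, 1.5, 2, 2, 2.6, 4.5
The 2 values of 1.5 occupy positions 1–2 → average rank (1+2)/2 = 1.5.
The 2 values of 2 occupy positions 3–4 → average rank (3+4)/2 = 3.5.
Ana has value 1.5 → rank 1.5.

1.5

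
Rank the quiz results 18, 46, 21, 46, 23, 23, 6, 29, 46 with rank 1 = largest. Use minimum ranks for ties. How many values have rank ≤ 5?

Sorted (descending): 46, 46, 46, 29, 23, 23, 21, 18, 6
The 3 values of 46 occupy positions 1–3 → each gets rank 1.
The 2 values of 23 occupy positions 5–6 → each gets rank 5.
Ranks ≤ 5: {1, 1, 1, 4, 5, 5} → 6 values.

6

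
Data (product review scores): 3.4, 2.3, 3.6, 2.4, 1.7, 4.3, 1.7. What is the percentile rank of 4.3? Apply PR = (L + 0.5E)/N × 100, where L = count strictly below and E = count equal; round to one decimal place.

N = 7.
Strictly below 4.3: 6. Equal to 4.3: 1.
PR = (6 + 0.5·1)/7 × 100 = 92.9

92.9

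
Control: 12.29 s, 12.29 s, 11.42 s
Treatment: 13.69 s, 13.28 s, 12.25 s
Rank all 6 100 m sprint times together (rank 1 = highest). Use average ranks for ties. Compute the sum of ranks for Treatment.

8

Sorted (descending): 13.69, 13.28, 12.29, 12.29, 12.25, 11.42
The 2 values of 12.29 occupy positions 3–4 → average rank (3+4)/2 = 3.5.
Treatment values → pooled ranks: 13.69→1, 13.28→2, 12.25→5
Rank sum = 1 + 2 + 5 = 8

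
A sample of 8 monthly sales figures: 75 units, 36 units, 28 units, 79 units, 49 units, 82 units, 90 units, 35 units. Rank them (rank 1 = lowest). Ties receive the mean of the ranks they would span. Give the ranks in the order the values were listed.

5, 3, 1, 6, 4, 7, 8, 2

Sorted (ascending): 28, 35, 36, 49, 75, 79, 82, 90
No ties — each value takes its position as its rank.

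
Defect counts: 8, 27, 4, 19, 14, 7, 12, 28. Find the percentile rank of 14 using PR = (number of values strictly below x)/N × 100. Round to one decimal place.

N = 8.
Strictly below 14: 4. Equal to 14: 1.
PR = 4/8 × 100 = 50.0

50.0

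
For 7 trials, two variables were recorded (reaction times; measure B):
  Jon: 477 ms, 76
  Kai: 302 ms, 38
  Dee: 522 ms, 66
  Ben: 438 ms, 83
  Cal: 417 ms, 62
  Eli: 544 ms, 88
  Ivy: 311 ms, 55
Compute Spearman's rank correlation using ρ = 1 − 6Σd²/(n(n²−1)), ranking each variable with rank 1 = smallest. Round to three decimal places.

0.857

Ranks of variable 1: 5, 1, 6, 4, 3, 7, 2
Ranks of variable 2: 5, 1, 4, 6, 3, 7, 2
d = r₁ − r₂: 0, 0, 2, -2, 0, 0, 0
d²: 0, 0, 4, 4, 0, 0, 0; Σd² = 8
ρ = 1 − 6·8/(7·48) = 1 − 48/336 = 0.857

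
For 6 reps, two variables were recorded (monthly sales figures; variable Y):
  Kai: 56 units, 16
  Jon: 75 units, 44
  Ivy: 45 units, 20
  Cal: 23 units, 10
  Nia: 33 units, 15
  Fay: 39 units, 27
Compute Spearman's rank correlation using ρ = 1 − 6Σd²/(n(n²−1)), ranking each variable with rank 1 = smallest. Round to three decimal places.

0.771

Ranks of variable 1: 5, 6, 4, 1, 2, 3
Ranks of variable 2: 3, 6, 4, 1, 2, 5
d = r₁ − r₂: 2, 0, 0, 0, 0, -2
d²: 4, 0, 0, 0, 0, 4; Σd² = 8
ρ = 1 − 6·8/(6·35) = 1 − 48/210 = 0.771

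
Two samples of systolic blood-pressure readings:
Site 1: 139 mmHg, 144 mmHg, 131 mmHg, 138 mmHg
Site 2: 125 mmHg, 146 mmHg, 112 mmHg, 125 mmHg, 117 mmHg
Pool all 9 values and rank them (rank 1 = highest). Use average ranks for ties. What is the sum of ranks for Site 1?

Sorted (descending): 146, 144, 139, 138, 131, 125, 125, 117, 112
The 2 values of 125 occupy positions 6–7 → average rank (6+7)/2 = 6.5.
Site 1 values → pooled ranks: 139→3, 144→2, 131→5, 138→4
Rank sum = 3 + 2 + 5 + 4 = 14

14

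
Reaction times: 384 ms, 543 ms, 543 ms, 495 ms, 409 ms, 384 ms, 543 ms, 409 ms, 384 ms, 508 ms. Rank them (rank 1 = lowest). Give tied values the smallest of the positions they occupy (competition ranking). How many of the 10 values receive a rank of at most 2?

Sorted (ascending): 384, 384, 384, 409, 409, 495, 508, 543, 543, 543
The 3 values of 384 occupy positions 1–3 → each gets rank 1.
The 2 values of 409 occupy positions 4–5 → each gets rank 4.
The 3 values of 543 occupy positions 8–10 → each gets rank 8.
Ranks ≤ 2: {1, 1, 1} → 3 values.

3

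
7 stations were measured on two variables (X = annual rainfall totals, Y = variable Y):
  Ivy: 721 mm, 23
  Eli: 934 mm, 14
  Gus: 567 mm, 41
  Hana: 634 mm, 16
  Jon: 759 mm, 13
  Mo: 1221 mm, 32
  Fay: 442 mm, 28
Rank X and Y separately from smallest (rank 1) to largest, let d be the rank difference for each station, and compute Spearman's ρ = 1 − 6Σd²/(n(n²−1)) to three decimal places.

Ranks of variable 1: 4, 6, 2, 3, 5, 7, 1
Ranks of variable 2: 4, 2, 7, 3, 1, 6, 5
d = r₁ − r₂: 0, 4, -5, 0, 4, 1, -4
d²: 0, 16, 25, 0, 16, 1, 16; Σd² = 74
ρ = 1 − 6·74/(7·48) = 1 − 444/336 = -0.321

-0.321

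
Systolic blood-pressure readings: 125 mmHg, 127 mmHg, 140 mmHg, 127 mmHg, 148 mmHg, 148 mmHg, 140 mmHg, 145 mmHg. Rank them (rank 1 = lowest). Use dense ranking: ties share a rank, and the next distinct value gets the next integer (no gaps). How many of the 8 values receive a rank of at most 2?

3

Sorted (ascending): 125, 127, 127, 140, 140, 145, 148, 148
The 2 values of 127 share dense rank 2.
The 2 values of 140 share dense rank 3.
The 2 values of 148 share dense rank 5.
Remaining distinct values take the next consecutive integers.
Ranks ≤ 2: {1, 2, 2} → 3 values.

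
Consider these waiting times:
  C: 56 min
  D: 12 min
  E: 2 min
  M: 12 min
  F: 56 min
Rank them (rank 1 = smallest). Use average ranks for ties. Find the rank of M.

2.5

Sorted (ascending): 2, 12, 12, 56, 56
The 2 values of 12 occupy positions 2–3 → average rank (2+3)/2 = 2.5.
The 2 values of 56 occupy positions 4–5 → average rank (4+5)/2 = 4.5.
M has value 12 min → rank 2.5.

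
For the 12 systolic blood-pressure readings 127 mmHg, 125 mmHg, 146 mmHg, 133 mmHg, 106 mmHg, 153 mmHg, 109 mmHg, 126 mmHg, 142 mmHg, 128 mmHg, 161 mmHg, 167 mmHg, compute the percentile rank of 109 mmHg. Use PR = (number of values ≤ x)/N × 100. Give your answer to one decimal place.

16.7

N = 12.
Strictly below 109: 1. Equal to 109: 1.
PR = 2/12 × 100 = 16.7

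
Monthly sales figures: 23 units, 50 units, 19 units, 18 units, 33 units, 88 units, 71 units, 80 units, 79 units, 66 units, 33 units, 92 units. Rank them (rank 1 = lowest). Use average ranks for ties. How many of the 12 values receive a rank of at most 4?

3

Sorted (ascending): 18, 19, 23, 33, 33, 50, 66, 71, 79, 80, 88, 92
The 2 values of 33 occupy positions 4–5 → average rank (4+5)/2 = 4.5.
Ranks ≤ 4: {1, 2, 3} → 3 values.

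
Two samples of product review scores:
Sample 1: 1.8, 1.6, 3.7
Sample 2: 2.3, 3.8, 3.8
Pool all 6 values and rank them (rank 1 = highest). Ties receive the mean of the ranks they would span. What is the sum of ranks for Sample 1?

Sorted (descending): 3.8, 3.8, 3.7, 2.3, 1.8, 1.6
The 2 values of 3.8 occupy positions 1–2 → average rank (1+2)/2 = 1.5.
Sample 1 values → pooled ranks: 1.8→5, 1.6→6, 3.7→3
Rank sum = 5 + 6 + 3 = 14

14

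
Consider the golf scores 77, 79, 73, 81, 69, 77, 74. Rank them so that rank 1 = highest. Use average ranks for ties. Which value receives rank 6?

Sorted (descending): 81, 79, 77, 77, 74, 73, 69
The 2 values of 77 occupy positions 3–4 → average rank (3+4)/2 = 3.5.
Rank 6 → value 73.

73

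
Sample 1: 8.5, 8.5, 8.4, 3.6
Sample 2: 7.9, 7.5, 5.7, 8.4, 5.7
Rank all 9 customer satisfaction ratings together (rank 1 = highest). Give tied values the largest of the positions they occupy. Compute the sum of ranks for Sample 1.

Sorted (descending): 8.5, 8.5, 8.4, 8.4, 7.9, 7.5, 5.7, 5.7, 3.6
The 2 values of 8.5 occupy positions 1–2 → each gets rank 2.
The 2 values of 8.4 occupy positions 3–4 → each gets rank 4.
The 2 values of 5.7 occupy positions 7–8 → each gets rank 8.
Sample 1 values → pooled ranks: 8.5→2, 8.5→2, 8.4→4, 3.6→9
Rank sum = 2 + 2 + 4 + 9 = 17

17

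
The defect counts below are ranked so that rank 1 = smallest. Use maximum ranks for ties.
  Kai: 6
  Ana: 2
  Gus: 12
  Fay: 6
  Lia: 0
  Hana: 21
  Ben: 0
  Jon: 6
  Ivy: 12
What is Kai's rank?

Sorted (ascending): 0, 0, 2, 6, 6, 6, 12, 12, 21
The 2 values of 0 occupy positions 1–2 → each gets rank 2.
The 3 values of 6 occupy positions 4–6 → each gets rank 6.
The 2 values of 12 occupy positions 7–8 → each gets rank 8.
Kai has value 6 → rank 6.

6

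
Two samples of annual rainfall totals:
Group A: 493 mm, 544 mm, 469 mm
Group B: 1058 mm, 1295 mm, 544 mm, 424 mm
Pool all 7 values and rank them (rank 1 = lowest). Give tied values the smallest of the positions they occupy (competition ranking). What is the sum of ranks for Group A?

9

Sorted (ascending): 424, 469, 493, 544, 544, 1058, 1295
The 2 values of 544 occupy positions 4–5 → each gets rank 4.
Group A values → pooled ranks: 493→3, 544→4, 469→2
Rank sum = 3 + 4 + 2 = 9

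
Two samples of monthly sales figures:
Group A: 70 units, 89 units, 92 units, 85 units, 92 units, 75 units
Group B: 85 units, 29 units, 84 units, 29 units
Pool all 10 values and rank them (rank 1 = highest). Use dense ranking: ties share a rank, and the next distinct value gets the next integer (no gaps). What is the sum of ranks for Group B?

Sorted (descending): 92, 92, 89, 85, 85, 84, 75, 70, 29, 29
The 2 values of 92 share dense rank 1.
The 2 values of 85 share dense rank 3.
The 2 values of 29 share dense rank 7.
Remaining distinct values take the next consecutive integers.
Group B values → pooled ranks: 85→3, 29→7, 84→4, 29→7
Rank sum = 3 + 7 + 4 + 7 = 21

21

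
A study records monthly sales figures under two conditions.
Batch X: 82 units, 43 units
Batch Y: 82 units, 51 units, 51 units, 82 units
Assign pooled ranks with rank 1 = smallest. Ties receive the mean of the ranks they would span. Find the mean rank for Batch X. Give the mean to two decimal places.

Sorted (ascending): 43, 51, 51, 82, 82, 82
The 2 values of 51 occupy positions 2–3 → average rank (2+3)/2 = 2.5.
The 3 values of 82 occupy positions 4–6 → average rank 5.
Batch X values → pooled ranks: 82→5, 43→1
Mean rank = (5 + 1) / 2 = 3.00

3.00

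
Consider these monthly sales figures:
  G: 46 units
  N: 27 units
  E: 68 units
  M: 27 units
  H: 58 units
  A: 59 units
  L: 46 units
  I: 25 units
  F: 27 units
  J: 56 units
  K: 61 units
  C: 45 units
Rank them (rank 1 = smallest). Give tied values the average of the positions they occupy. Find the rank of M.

Sorted (ascending): 25, 27, 27, 27, 45, 46, 46, 56, 58, 59, 61, 68
The 3 values of 27 occupy positions 2–4 → average rank 3.
The 2 values of 46 occupy positions 6–7 → average rank (6+7)/2 = 6.5.
M has value 27 units → rank 3.

3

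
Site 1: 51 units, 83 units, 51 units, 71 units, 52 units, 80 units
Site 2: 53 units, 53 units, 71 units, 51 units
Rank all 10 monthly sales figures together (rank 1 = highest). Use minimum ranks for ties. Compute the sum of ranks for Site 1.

29

Sorted (descending): 83, 80, 71, 71, 53, 53, 52, 51, 51, 51
The 2 values of 71 occupy positions 3–4 → each gets rank 3.
The 2 values of 53 occupy positions 5–6 → each gets rank 5.
The 3 values of 51 occupy positions 8–10 → each gets rank 8.
Site 1 values → pooled ranks: 51→8, 83→1, 51→8, 71→3, 52→7, 80→2
Rank sum = 8 + 1 + 8 + 3 + 7 + 2 = 29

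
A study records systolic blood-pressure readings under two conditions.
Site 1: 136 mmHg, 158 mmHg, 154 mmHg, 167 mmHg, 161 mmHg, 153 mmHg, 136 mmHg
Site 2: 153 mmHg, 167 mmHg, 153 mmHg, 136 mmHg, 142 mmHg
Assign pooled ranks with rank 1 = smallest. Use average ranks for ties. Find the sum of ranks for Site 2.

29.5

Sorted (ascending): 136, 136, 136, 142, 153, 153, 153, 154, 158, 161, 167, 167
The 3 values of 136 occupy positions 1–3 → average rank 2.
The 3 values of 153 occupy positions 5–7 → average rank 6.
The 2 values of 167 occupy positions 11–12 → average rank (11+12)/2 = 11.5.
Site 2 values → pooled ranks: 153→6, 167→11.5, 153→6, 136→2, 142→4
Rank sum = 6 + 11.5 + 6 + 2 + 4 = 29.5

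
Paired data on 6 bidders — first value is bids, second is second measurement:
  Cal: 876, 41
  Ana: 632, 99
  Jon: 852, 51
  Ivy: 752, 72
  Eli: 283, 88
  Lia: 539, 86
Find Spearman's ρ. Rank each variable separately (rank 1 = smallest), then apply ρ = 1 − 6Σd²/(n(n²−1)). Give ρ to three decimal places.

Ranks of variable 1: 6, 3, 5, 4, 1, 2
Ranks of variable 2: 1, 6, 2, 3, 5, 4
d = r₁ − r₂: 5, -3, 3, 1, -4, -2
d²: 25, 9, 9, 1, 16, 4; Σd² = 64
ρ = 1 − 6·64/(6·35) = 1 − 384/210 = -0.829

-0.829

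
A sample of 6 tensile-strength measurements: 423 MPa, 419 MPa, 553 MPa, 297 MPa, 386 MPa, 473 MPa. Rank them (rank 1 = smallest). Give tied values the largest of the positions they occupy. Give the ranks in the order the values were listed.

4, 3, 6, 1, 2, 5

Sorted (ascending): 297, 386, 419, 423, 473, 553
No ties — each value takes its position as its rank.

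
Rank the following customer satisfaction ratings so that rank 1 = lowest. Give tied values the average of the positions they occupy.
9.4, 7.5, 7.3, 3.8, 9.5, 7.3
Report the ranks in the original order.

5, 4, 2.5, 1, 6, 2.5

Sorted (ascending): 3.8, 7.3, 7.3, 7.5, 9.4, 9.5
The 2 values of 7.3 occupy positions 2–3 → average rank (2+3)/2 = 2.5.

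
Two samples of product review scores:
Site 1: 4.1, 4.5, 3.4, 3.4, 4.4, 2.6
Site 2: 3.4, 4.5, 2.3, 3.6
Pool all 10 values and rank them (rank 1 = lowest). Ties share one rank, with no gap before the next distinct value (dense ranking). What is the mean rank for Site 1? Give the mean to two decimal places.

4.33

Sorted (ascending): 2.3, 2.6, 3.4, 3.4, 3.4, 3.6, 4.1, 4.4, 4.5, 4.5
The 3 values of 3.4 share dense rank 3.
The 2 values of 4.5 share dense rank 7.
Remaining distinct values take the next consecutive integers.
Site 1 values → pooled ranks: 4.1→5, 4.5→7, 3.4→3, 3.4→3, 4.4→6, 2.6→2
Mean rank = (5 + 7 + 3 + 3 + 6 + 2) / 6 = 4.33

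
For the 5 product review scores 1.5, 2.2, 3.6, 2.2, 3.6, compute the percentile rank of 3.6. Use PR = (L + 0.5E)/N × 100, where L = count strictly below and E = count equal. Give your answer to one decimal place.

80.0

N = 5.
Strictly below 3.6: 3. Equal to 3.6: 2.
PR = (3 + 0.5·2)/5 × 100 = 80.0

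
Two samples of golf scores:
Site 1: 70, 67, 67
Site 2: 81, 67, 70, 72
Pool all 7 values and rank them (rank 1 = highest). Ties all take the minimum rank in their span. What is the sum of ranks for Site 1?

Sorted (descending): 81, 72, 70, 70, 67, 67, 67
The 2 values of 70 occupy positions 3–4 → each gets rank 3.
The 3 values of 67 occupy positions 5–7 → each gets rank 5.
Site 1 values → pooled ranks: 70→3, 67→5, 67→5
Rank sum = 3 + 5 + 5 = 13

13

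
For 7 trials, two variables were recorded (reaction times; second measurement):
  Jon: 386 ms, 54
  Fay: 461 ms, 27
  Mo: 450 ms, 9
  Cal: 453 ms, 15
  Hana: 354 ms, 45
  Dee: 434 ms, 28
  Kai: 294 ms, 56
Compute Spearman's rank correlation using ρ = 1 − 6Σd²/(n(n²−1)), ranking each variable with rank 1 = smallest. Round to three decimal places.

-0.821

Ranks of variable 1: 3, 7, 5, 6, 2, 4, 1
Ranks of variable 2: 6, 3, 1, 2, 5, 4, 7
d = r₁ − r₂: -3, 4, 4, 4, -3, 0, -6
d²: 9, 16, 16, 16, 9, 0, 36; Σd² = 102
ρ = 1 − 6·102/(7·48) = 1 − 612/336 = -0.821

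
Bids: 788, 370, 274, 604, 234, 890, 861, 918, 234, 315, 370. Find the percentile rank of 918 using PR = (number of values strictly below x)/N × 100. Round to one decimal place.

90.9

N = 11.
Strictly below 918: 10. Equal to 918: 1.
PR = 10/11 × 100 = 90.9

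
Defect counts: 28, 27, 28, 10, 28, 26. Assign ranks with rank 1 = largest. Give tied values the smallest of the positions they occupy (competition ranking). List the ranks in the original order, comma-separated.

1, 4, 1, 6, 1, 5

Sorted (descending): 28, 28, 28, 27, 26, 10
The 3 values of 28 occupy positions 1–3 → each gets rank 1.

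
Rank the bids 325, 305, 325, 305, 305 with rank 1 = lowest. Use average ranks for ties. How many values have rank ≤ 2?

Sorted (ascending): 305, 305, 305, 325, 325
The 3 values of 305 occupy positions 1–3 → average rank 2.
The 2 values of 325 occupy positions 4–5 → average rank (4+5)/2 = 4.5.
Ranks ≤ 2: {2, 2, 2} → 3 values.

3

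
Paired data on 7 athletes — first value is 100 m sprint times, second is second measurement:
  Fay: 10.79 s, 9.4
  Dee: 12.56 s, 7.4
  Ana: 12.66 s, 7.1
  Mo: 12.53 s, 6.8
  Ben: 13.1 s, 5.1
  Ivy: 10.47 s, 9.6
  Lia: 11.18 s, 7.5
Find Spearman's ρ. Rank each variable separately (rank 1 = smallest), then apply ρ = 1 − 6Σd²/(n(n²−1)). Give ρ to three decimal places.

-0.893

Ranks of variable 1: 2, 5, 6, 4, 7, 1, 3
Ranks of variable 2: 6, 4, 3, 2, 1, 7, 5
d = r₁ − r₂: -4, 1, 3, 2, 6, -6, -2
d²: 16, 1, 9, 4, 36, 36, 4; Σd² = 106
ρ = 1 − 6·106/(7·48) = 1 − 636/336 = -0.893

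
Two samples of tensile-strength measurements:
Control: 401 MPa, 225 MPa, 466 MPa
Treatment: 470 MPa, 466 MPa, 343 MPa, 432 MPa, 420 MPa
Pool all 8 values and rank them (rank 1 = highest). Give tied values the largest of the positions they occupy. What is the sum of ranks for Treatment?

20

Sorted (descending): 470, 466, 466, 432, 420, 401, 343, 225
The 2 values of 466 occupy positions 2–3 → each gets rank 3.
Treatment values → pooled ranks: 470→1, 466→3, 343→7, 432→4, 420→5
Rank sum = 1 + 3 + 7 + 4 + 5 = 20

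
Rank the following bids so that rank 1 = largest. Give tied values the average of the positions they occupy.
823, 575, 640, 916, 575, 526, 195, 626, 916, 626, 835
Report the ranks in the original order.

Sorted (descending): 916, 916, 835, 823, 640, 626, 626, 575, 575, 526, 195
The 2 values of 916 occupy positions 1–2 → average rank (1+2)/2 = 1.5.
The 2 values of 626 occupy positions 6–7 → average rank (6+7)/2 = 6.5.
The 2 values of 575 occupy positions 8–9 → average rank (8+9)/2 = 8.5.

4, 8.5, 5, 1.5, 8.5, 10, 11, 6.5, 1.5, 6.5, 3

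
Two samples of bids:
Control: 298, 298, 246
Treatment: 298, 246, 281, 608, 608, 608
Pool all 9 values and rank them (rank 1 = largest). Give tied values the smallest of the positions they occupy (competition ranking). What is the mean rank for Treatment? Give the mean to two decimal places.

Sorted (descending): 608, 608, 608, 298, 298, 298, 281, 246, 246
The 3 values of 608 occupy positions 1–3 → each gets rank 1.
The 3 values of 298 occupy positions 4–6 → each gets rank 4.
The 2 values of 246 occupy positions 8–9 → each gets rank 8.
Treatment values → pooled ranks: 298→4, 246→8, 281→7, 608→1, 608→1, 608→1
Mean rank = (4 + 8 + 7 + 1 + 1 + 1) / 6 = 3.67

3.67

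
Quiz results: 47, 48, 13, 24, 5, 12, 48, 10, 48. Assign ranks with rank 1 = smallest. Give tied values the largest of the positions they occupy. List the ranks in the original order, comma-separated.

Sorted (ascending): 5, 10, 12, 13, 24, 47, 48, 48, 48
The 3 values of 48 occupy positions 7–9 → each gets rank 9.

6, 9, 4, 5, 1, 3, 9, 2, 9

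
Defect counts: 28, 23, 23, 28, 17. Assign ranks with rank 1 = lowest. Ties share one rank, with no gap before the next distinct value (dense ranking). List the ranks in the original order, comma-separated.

Sorted (ascending): 17, 23, 23, 28, 28
The 2 values of 23 share dense rank 2.
The 2 values of 28 share dense rank 3.
Remaining distinct values take the next consecutive integers.

3, 2, 2, 3, 1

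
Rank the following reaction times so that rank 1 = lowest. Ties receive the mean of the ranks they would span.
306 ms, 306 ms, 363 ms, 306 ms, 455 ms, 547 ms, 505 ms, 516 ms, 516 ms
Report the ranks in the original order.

2, 2, 4, 2, 5, 9, 6, 7.5, 7.5

Sorted (ascending): 306, 306, 306, 363, 455, 505, 516, 516, 547
The 3 values of 306 occupy positions 1–3 → average rank 2.
The 2 values of 516 occupy positions 7–8 → average rank (7+8)/2 = 7.5.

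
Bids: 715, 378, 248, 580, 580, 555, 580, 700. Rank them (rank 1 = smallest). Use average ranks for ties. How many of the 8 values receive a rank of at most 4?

Sorted (ascending): 248, 378, 555, 580, 580, 580, 700, 715
The 3 values of 580 occupy positions 4–6 → average rank 5.
Ranks ≤ 4: {1, 2, 3} → 3 values.

3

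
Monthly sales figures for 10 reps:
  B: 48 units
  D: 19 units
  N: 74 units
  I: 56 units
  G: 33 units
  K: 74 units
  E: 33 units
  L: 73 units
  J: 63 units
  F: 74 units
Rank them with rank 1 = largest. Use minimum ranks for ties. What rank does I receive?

Sorted (descending): 74, 74, 74, 73, 63, 56, 48, 33, 33, 19
The 3 values of 74 occupy positions 1–3 → each gets rank 1.
The 2 values of 33 occupy positions 8–9 → each gets rank 8.
I has value 56 units → rank 6.

6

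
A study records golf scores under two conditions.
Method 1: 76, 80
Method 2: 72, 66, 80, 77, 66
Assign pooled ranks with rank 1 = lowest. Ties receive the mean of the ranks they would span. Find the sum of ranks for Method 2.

Sorted (ascending): 66, 66, 72, 76, 77, 80, 80
The 2 values of 66 occupy positions 1–2 → average rank (1+2)/2 = 1.5.
The 2 values of 80 occupy positions 6–7 → average rank (6+7)/2 = 6.5.
Method 2 values → pooled ranks: 72→3, 66→1.5, 80→6.5, 77→5, 66→1.5
Rank sum = 3 + 1.5 + 6.5 + 5 + 1.5 = 17.5

17.5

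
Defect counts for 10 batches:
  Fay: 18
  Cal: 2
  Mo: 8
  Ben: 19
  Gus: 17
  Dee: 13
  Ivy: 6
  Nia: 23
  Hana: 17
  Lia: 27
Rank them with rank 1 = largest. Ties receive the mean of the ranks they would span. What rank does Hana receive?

Sorted (descending): 27, 23, 19, 18, 17, 17, 13, 8, 6, 2
The 2 values of 17 occupy positions 5–6 → average rank (5+6)/2 = 5.5.
Hana has value 17 → rank 5.5.

5.5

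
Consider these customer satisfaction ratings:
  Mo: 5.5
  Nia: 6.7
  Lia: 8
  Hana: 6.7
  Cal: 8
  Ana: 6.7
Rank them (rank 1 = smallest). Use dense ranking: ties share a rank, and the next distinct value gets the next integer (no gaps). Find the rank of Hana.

Sorted (ascending): 5.5, 6.7, 6.7, 6.7, 8, 8
The 3 values of 6.7 share dense rank 2.
The 2 values of 8 share dense rank 3.
Remaining distinct values take the next consecutive integers.
Hana has value 6.7 → rank 2.

2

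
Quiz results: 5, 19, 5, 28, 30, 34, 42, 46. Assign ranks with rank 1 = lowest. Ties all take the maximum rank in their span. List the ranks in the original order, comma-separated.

Sorted (ascending): 5, 5, 19, 28, 30, 34, 42, 46
The 2 values of 5 occupy positions 1–2 → each gets rank 2.

2, 3, 2, 4, 5, 6, 7, 8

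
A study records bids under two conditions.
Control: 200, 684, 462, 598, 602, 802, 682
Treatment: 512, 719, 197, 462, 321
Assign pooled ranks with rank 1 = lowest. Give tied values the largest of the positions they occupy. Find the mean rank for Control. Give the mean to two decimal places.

Sorted (ascending): 197, 200, 321, 462, 462, 512, 598, 602, 682, 684, 719, 802
The 2 values of 462 occupy positions 4–5 → each gets rank 5.
Control values → pooled ranks: 200→2, 684→10, 462→5, 598→7, 602→8, 802→12, 682→9
Mean rank = (2 + 10 + 5 + 7 + 8 + 12 + 9) / 7 = 7.57

7.57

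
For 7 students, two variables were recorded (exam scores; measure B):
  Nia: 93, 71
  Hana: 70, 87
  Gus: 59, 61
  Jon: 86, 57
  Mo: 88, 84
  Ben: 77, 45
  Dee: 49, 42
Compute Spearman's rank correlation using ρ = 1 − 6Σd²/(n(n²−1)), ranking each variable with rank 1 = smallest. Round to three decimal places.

Ranks of variable 1: 7, 3, 2, 5, 6, 4, 1
Ranks of variable 2: 5, 7, 4, 3, 6, 2, 1
d = r₁ − r₂: 2, -4, -2, 2, 0, 2, 0
d²: 4, 16, 4, 4, 0, 4, 0; Σd² = 32
ρ = 1 − 6·32/(7·48) = 1 − 192/336 = 0.429

0.429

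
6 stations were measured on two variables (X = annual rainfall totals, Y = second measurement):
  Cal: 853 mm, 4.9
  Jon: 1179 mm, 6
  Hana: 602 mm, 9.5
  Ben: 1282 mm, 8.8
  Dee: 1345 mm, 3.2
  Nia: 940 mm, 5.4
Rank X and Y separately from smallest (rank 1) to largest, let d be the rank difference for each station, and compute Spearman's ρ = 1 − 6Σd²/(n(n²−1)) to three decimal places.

-0.429

Ranks of variable 1: 2, 4, 1, 5, 6, 3
Ranks of variable 2: 2, 4, 6, 5, 1, 3
d = r₁ − r₂: 0, 0, -5, 0, 5, 0
d²: 0, 0, 25, 0, 25, 0; Σd² = 50
ρ = 1 − 6·50/(6·35) = 1 − 300/210 = -0.429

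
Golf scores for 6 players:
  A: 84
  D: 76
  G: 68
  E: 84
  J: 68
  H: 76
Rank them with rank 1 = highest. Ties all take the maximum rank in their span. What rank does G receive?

Sorted (descending): 84, 84, 76, 76, 68, 68
The 2 values of 84 occupy positions 1–2 → each gets rank 2.
The 2 values of 76 occupy positions 3–4 → each gets rank 4.
The 2 values of 68 occupy positions 5–6 → each gets rank 6.
G has value 68 → rank 6.

6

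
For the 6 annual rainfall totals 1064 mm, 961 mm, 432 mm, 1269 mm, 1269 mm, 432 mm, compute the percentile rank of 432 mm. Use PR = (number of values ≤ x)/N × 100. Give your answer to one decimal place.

N = 6.
Strictly below 432: 0. Equal to 432: 2.
PR = 2/6 × 100 = 33.3

33.3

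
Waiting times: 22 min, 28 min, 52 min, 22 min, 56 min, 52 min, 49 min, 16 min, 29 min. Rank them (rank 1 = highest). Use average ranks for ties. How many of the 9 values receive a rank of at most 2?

1

Sorted (descending): 56, 52, 52, 49, 29, 28, 22, 22, 16
The 2 values of 52 occupy positions 2–3 → average rank (2+3)/2 = 2.5.
The 2 values of 22 occupy positions 7–8 → average rank (7+8)/2 = 7.5.
Ranks ≤ 2: {1} → 1 value.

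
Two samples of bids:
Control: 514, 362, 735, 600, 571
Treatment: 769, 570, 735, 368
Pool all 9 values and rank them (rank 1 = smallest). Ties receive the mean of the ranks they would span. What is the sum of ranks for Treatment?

22.5

Sorted (ascending): 362, 368, 514, 570, 571, 600, 735, 735, 769
The 2 values of 735 occupy positions 7–8 → average rank (7+8)/2 = 7.5.
Treatment values → pooled ranks: 769→9, 570→4, 735→7.5, 368→2
Rank sum = 9 + 4 + 7.5 + 2 = 22.5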